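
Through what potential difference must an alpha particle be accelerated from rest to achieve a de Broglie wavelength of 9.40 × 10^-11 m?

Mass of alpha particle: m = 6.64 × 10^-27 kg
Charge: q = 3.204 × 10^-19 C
1.17 × 10^-2 V

From λ = h/√(2mqV), we solve for V:

λ² = h²/(2mqV)
V = h²/(2mqλ²)
V = (6.626 × 10^-34 J·s)² / (2 × 6.64 × 10^-27 kg × 3.204 × 10^-19 C × (9.40 × 10^-11 m)²)
V = 1.17 × 10^-2 V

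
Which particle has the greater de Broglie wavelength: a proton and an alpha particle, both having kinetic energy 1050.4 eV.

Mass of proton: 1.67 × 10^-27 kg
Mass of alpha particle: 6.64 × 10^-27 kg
The proton has the longer wavelength.

Using λ = h/√(2mKE):

For proton: λ₁ = h/√(2m₁KE) = 8.84 × 10^-13 m
For alpha particle: λ₂ = h/√(2m₂KE) = 4.43 × 10^-13 m

Since λ ∝ 1/√m at constant kinetic energy, the lighter particle has the longer wavelength.

The proton has the longer de Broglie wavelength.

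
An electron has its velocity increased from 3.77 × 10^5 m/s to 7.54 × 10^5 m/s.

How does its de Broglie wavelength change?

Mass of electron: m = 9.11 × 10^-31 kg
The wavelength decreases by a factor of 2.

Using λ = h/(mv):

Initial wavelength: λ₁ = h/(mv₁) = 1.93 × 10^-9 m
Final wavelength: λ₂ = h/(mv₂) = 9.65 × 10^-10 m

Since λ ∝ 1/v, when velocity increases by a factor of 2, the wavelength decreases by a factor of 2.

λ₂/λ₁ = v₁/v₂ = 1/2

The wavelength decreases by a factor of 2.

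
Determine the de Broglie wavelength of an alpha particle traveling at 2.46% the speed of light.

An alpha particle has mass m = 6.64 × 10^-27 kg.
1.35 × 10^-14 m

Using the de Broglie relation λ = h/(mv):

v = 2.46% × c = 7.375 × 10^6 m/s

λ = h/(mv)
λ = (6.626 × 10^-34 J·s) / (6.64 × 10^-27 kg × 7.375 × 10^6 m/s)
λ = 1.35 × 10^-14 m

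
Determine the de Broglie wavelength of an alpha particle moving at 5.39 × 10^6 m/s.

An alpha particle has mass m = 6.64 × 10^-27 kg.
1.85 × 10^-14 m

Using the de Broglie relation λ = h/(mv):

λ = h/(mv)
λ = (6.626 × 10^-34 J·s) / (6.64 × 10^-27 kg × 5.39 × 10^6 m/s)
λ = 1.85 × 10^-14 m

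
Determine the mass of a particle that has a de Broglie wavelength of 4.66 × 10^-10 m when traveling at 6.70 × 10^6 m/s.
2.12 × 10^-31 kg

From the de Broglie relation λ = h/(mv), we solve for m:

m = h/(λv)
m = (6.626 × 10^-34 J·s) / (4.66 × 10^-10 m × 6.70 × 10^6 m/s)
m = 2.12 × 10^-31 kg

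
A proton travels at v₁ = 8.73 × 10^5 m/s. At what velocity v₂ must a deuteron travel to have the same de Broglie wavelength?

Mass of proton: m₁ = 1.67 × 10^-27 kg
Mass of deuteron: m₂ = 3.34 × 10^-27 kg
v₂ = 4.36 × 10^5 m/s

For equal de Broglie wavelengths: λ₁ = λ₂

h/(m₁v₁) = h/(m₂v₂)
m₁v₁ = m₂v₂
v₂ = v₁ · (m₁/m₂)

v₂ = 8.73 × 10^5 m/s × (1.67 × 10^-27 kg / 3.34 × 10^-27 kg)
v₂ = 4.36 × 10^5 m/s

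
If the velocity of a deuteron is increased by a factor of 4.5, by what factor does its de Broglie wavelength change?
The wavelength decreases by a factor of 4.5.

From λ = h/(mv), the wavelength is inversely proportional to velocity:

λ ∝ 1/v

If v → 4.5v, then λ → λ/4.5

When velocity is increased by a factor of 4.5, the wavelength decreases by a factor of 4.5.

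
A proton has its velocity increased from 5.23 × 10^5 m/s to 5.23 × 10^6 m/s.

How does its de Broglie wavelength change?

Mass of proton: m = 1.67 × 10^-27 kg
The wavelength decreases by a factor of 10.

Using λ = h/(mv):

Initial wavelength: λ₁ = h/(mv₁) = 7.59 × 10^-13 m
Final wavelength: λ₂ = h/(mv₂) = 7.59 × 10^-14 m

Since λ ∝ 1/v, when velocity increases by a factor of 10, the wavelength decreases by a factor of 10.

λ₂/λ₁ = v₁/v₂ = 1/10

The wavelength decreases by a factor of 10.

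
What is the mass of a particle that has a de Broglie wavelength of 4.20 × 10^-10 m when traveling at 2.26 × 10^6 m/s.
6.98 × 10^-31 kg

From the de Broglie relation λ = h/(mv), we solve for m:

m = h/(λv)
m = (6.626 × 10^-34 J·s) / (4.20 × 10^-10 m × 2.26 × 10^6 m/s)
m = 6.98 × 10^-31 kg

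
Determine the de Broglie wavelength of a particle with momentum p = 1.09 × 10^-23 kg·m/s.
6.08 × 10^-11 m

Using the de Broglie relation λ = h/p:

λ = h/p
λ = (6.626 × 10^-34 J·s) / (1.09 × 10^-23 kg·m/s)
λ = 6.08 × 10^-11 m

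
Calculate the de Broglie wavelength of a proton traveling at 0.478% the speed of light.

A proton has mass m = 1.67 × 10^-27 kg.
2.77 × 10^-13 m

Using the de Broglie relation λ = h/(mv):

v = 0.478% × c = 1.433 × 10^6 m/s

λ = h/(mv)
λ = (6.626 × 10^-34 J·s) / (1.67 × 10^-27 kg × 1.433 × 10^6 m/s)
λ = 2.77 × 10^-13 m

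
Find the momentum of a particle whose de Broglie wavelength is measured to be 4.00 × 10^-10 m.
1.66 × 10^-24 kg·m/s

From the de Broglie relation λ = h/p, we solve for p:

p = h/λ
p = (6.626 × 10^-34 J·s) / (4.00 × 10^-10 m)
p = 1.66 × 10^-24 kg·m/s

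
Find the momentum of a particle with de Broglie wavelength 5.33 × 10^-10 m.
1.24 × 10^-24 kg·m/s

From the de Broglie relation λ = h/p, we solve for p:

p = h/λ
p = (6.626 × 10^-34 J·s) / (5.33 × 10^-10 m)
p = 1.24 × 10^-24 kg·m/s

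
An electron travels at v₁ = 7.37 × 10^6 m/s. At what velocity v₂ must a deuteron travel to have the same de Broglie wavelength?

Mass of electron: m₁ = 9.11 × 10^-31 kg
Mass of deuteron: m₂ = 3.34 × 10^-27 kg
v₂ = 2.01 × 10^3 m/s

For equal de Broglie wavelengths: λ₁ = λ₂

h/(m₁v₁) = h/(m₂v₂)
m₁v₁ = m₂v₂
v₂ = v₁ · (m₁/m₂)

v₂ = 7.37 × 10^6 m/s × (9.11 × 10^-31 kg / 3.34 × 10^-27 kg)
v₂ = 2.01 × 10^3 m/s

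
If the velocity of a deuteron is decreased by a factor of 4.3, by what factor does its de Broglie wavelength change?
The wavelength increases by a factor of 4.3.

From λ = h/(mv), the wavelength is inversely proportional to velocity:

λ ∝ 1/v

If v → v/4.3, then λ → 4.3λ

When velocity is decreased by a factor of 4.3, the wavelength increases by a factor of 4.3.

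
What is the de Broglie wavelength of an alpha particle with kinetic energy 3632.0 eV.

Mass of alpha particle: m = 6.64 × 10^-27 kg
2.38 × 10^-13 m

Using λ = h/√(2mKE):

First convert KE to Joules: KE = 3632.0 eV = 5.819 × 10^-16 J

λ = h/√(2mKE)
λ = (6.626 × 10^-34 J·s) / √(2 × 6.64 × 10^-27 kg × 5.819 × 10^-16 J)
λ = 2.38 × 10^-13 m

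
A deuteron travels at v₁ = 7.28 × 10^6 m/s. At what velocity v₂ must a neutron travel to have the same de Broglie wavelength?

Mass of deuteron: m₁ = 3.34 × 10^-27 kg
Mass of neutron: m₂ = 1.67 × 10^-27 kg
v₂ = 1.46 × 10^7 m/s

For equal de Broglie wavelengths: λ₁ = λ₂

h/(m₁v₁) = h/(m₂v₂)
m₁v₁ = m₂v₂
v₂ = v₁ · (m₁/m₂)

v₂ = 7.28 × 10^6 m/s × (3.34 × 10^-27 kg / 1.67 × 10^-27 kg)
v₂ = 1.46 × 10^7 m/s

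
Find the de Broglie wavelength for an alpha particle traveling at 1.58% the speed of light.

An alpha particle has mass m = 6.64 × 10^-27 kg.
2.11 × 10^-14 m

Using the de Broglie relation λ = h/(mv):

v = 1.58% × c = 4.737 × 10^6 m/s

λ = h/(mv)
λ = (6.626 × 10^-34 J·s) / (6.64 × 10^-27 kg × 4.737 × 10^6 m/s)
λ = 2.11 × 10^-14 m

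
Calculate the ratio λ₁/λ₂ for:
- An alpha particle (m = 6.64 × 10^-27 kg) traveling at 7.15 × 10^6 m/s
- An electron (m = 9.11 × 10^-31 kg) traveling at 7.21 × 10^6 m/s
λ₁/λ₂ = 1.38 × 10^-4

Using λ = h/(mv):

λ₁ = h/(m₁v₁) = 1.40 × 10^-14 m
λ₂ = h/(m₂v₂) = 1.01 × 10^-10 m

Ratio λ₁/λ₂ = (m₂v₂)/(m₁v₁)
         = (9.11 × 10^-31 kg × 7.21 × 10^6 m/s) / (6.64 × 10^-27 kg × 7.15 × 10^6 m/s)
         = 1.38 × 10^-4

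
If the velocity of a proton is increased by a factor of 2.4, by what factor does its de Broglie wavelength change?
The wavelength decreases by a factor of 2.4.

From λ = h/(mv), the wavelength is inversely proportional to velocity:

λ ∝ 1/v

If v → 2.4v, then λ → λ/2.4

When velocity is increased by a factor of 2.4, the wavelength decreases by a factor of 2.4.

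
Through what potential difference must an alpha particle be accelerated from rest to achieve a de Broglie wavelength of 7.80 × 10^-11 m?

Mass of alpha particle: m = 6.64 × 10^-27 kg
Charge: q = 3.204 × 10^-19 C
1.70 × 10^-2 V

From λ = h/√(2mqV), we solve for V:

λ² = h²/(2mqV)
V = h²/(2mqλ²)
V = (6.626 × 10^-34 J·s)² / (2 × 6.64 × 10^-27 kg × 3.204 × 10^-19 C × (7.80 × 10^-11 m)²)
V = 1.70 × 10^-2 V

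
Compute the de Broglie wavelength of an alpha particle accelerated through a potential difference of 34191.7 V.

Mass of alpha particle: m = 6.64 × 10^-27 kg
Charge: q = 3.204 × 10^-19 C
5.49 × 10^-14 m

When a particle is accelerated through voltage V, it gains kinetic energy KE = qV.

The de Broglie wavelength is then λ = h/√(2mqV):

λ = h/√(2mqV)
λ = (6.626 × 10^-34 J·s) / √(2 × 6.64 × 10^-27 kg × 3.204 × 10^-19 C × 34191.7 V)
λ = 5.49 × 10^-14 m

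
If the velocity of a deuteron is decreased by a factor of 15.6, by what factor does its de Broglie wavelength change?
The wavelength increases by a factor of 15.6.

From λ = h/(mv), the wavelength is inversely proportional to velocity:

λ ∝ 1/v

If v → v/15.6, then λ → 15.6λ

When velocity is decreased by a factor of 15.6, the wavelength increases by a factor of 15.6.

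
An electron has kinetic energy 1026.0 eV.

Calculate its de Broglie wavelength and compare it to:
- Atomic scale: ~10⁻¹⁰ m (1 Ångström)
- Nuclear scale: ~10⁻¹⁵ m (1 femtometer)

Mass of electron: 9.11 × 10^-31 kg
λ = 3.83 × 10^-11 m, which is between nuclear and atomic scales.

Using λ = h/√(2mKE):

KE = 1026.0 eV = 1.644 × 10^-16 J

λ = h/√(2mKE)
λ = (6.626 × 10^-34 J·s) / √(2 × 9.11 × 10^-31 kg × 1.644 × 10^-16 J)
λ = 3.83 × 10^-11 m

Comparison:
- Atomic scale (10⁻¹⁰ m): λ is 0.38× this size
- Nuclear scale (10⁻¹⁵ m): λ is 3.8e+04× this size

The wavelength is between nuclear and atomic scales.

This wavelength is appropriate for probing atomic structure but too large for nuclear physics experiments.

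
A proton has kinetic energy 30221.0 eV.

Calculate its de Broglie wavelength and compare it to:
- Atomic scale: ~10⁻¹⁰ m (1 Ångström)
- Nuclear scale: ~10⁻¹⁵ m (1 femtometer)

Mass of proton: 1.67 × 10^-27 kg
λ = 1.65 × 10^-13 m, which is between nuclear and atomic scales.

Using λ = h/√(2mKE):

KE = 30221.0 eV = 4.842 × 10^-15 J

λ = h/√(2mKE)
λ = (6.626 × 10^-34 J·s) / √(2 × 1.67 × 10^-27 kg × 4.842 × 10^-15 J)
λ = 1.65 × 10^-13 m

Comparison:
- Atomic scale (10⁻¹⁰ m): λ is 0.0016× this size
- Nuclear scale (10⁻¹⁵ m): λ is 1.6e+02× this size

The wavelength is between nuclear and atomic scales.

This wavelength is appropriate for probing atomic structure but too large for nuclear physics experiments.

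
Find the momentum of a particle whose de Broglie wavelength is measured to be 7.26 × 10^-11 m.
9.13 × 10^-24 kg·m/s

From the de Broglie relation λ = h/p, we solve for p:

p = h/λ
p = (6.626 × 10^-34 J·s) / (7.26 × 10^-11 m)
p = 9.13 × 10^-24 kg·m/s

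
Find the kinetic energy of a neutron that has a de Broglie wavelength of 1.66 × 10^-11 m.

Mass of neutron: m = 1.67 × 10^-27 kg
4.77 × 10^-19 J (or 2.98 eV)

From λ = h/√(2mKE), we solve for KE:

λ² = h²/(2mKE)
KE = h²/(2mλ²)
KE = (6.626 × 10^-34 J·s)² / (2 × 1.67 × 10^-27 kg × (1.66 × 10^-11 m)²)
KE = 4.77 × 10^-19 J
KE = 2.98 eV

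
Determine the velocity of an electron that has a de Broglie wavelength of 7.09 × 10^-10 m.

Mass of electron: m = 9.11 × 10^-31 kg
1.03 × 10^6 m/s

From the de Broglie relation λ = h/(mv), we solve for v:

v = h/(mλ)
v = (6.626 × 10^-34 J·s) / (9.11 × 10^-31 kg × 7.09 × 10^-10 m)
v = 1.03 × 10^6 m/s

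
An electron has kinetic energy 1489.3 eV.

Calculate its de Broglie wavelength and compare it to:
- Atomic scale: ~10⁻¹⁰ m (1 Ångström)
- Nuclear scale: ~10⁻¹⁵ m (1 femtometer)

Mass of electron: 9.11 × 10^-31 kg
λ = 3.18 × 10^-11 m, which is between nuclear and atomic scales.

Using λ = h/√(2mKE):

KE = 1489.3 eV = 2.386 × 10^-16 J

λ = h/√(2mKE)
λ = (6.626 × 10^-34 J·s) / √(2 × 9.11 × 10^-31 kg × 2.386 × 10^-16 J)
λ = 3.18 × 10^-11 m

Comparison:
- Atomic scale (10⁻¹⁰ m): λ is 0.32× this size
- Nuclear scale (10⁻¹⁵ m): λ is 3.2e+04× this size

The wavelength is between nuclear and atomic scales.

This wavelength is appropriate for probing atomic structure but too large for nuclear physics experiments.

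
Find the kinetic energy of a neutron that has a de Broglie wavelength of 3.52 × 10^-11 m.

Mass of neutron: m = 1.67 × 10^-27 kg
1.06 × 10^-19 J (or 0.662 eV)

From λ = h/√(2mKE), we solve for KE:

λ² = h²/(2mKE)
KE = h²/(2mλ²)
KE = (6.626 × 10^-34 J·s)² / (2 × 1.67 × 10^-27 kg × (3.52 × 10^-11 m)²)
KE = 1.06 × 10^-19 J
KE = 0.662 eV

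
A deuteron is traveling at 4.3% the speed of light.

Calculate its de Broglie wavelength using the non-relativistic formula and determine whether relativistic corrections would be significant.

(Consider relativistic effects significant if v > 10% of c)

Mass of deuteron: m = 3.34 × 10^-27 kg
No, relativistic corrections are not needed.

Using the non-relativistic de Broglie formula λ = h/(mv):

v = 4.3% × c = 1.289 × 10^7 m/s

λ = h/(mv)
λ = (6.626 × 10^-34 J·s) / (3.34 × 10^-27 kg × 1.289 × 10^7 m/s)
λ = 1.54 × 10^-14 m

Since v = 4.3% of c < 10% of c, relativistic corrections are NOT significant and this non-relativistic result is a good approximation.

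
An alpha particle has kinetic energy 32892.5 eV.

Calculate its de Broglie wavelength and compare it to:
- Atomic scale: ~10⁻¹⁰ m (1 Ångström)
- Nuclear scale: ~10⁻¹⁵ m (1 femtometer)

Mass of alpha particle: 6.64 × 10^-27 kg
λ = 7.92 × 10^-14 m, which is between nuclear and atomic scales.

Using λ = h/√(2mKE):

KE = 32892.5 eV = 5.270 × 10^-15 J

λ = h/√(2mKE)
λ = (6.626 × 10^-34 J·s) / √(2 × 6.64 × 10^-27 kg × 5.270 × 10^-15 J)
λ = 7.92 × 10^-14 m

Comparison:
- Atomic scale (10⁻¹⁰ m): λ is 0.00079× this size
- Nuclear scale (10⁻¹⁵ m): λ is 79× this size

The wavelength is between nuclear and atomic scales.

This wavelength is appropriate for probing atomic structure but too large for nuclear physics experiments.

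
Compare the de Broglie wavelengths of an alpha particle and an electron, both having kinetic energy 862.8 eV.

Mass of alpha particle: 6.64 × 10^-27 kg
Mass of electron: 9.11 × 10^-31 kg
The electron has the longer wavelength.

Using λ = h/√(2mKE):

For alpha particle: λ₁ = h/√(2m₁KE) = 4.89 × 10^-13 m
For electron: λ₂ = h/√(2m₂KE) = 4.18 × 10^-11 m

Since λ ∝ 1/√m at constant kinetic energy, the lighter particle has the longer wavelength.

The electron has the longer de Broglie wavelength.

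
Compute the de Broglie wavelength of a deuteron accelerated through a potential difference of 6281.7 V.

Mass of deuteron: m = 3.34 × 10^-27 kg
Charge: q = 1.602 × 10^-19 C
2.56 × 10^-13 m

When a particle is accelerated through voltage V, it gains kinetic energy KE = qV.

The de Broglie wavelength is then λ = h/√(2mqV):

λ = h/√(2mqV)
λ = (6.626 × 10^-34 J·s) / √(2 × 3.34 × 10^-27 kg × 1.602 × 10^-19 C × 6281.7 V)
λ = 2.56 × 10^-13 m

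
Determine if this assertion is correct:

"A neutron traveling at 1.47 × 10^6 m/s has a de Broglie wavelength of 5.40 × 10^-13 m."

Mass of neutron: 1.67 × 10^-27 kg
False

The claim is incorrect.

Using λ = h/(mv):
λ = (6.626 × 10^-34 J·s) / (1.67 × 10^-27 kg × 1.47 × 10^6 m/s)
λ = 2.70 × 10^-13 m

The actual wavelength differs from the claimed 5.40 × 10^-13 m.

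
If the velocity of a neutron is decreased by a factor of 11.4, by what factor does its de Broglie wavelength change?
The wavelength increases by a factor of 11.4.

From λ = h/(mv), the wavelength is inversely proportional to velocity:

λ ∝ 1/v

If v → v/11.4, then λ → 11.4λ

When velocity is decreased by a factor of 11.4, the wavelength increases by a factor of 11.4.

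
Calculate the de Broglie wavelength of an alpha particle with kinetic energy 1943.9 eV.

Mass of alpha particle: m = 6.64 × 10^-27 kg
3.26 × 10^-13 m

Using λ = h/√(2mKE):

First convert KE to Joules: KE = 1943.9 eV = 3.114 × 10^-16 J

λ = h/√(2mKE)
λ = (6.626 × 10^-34 J·s) / √(2 × 6.64 × 10^-27 kg × 3.114 × 10^-16 J)
λ = 3.26 × 10^-13 m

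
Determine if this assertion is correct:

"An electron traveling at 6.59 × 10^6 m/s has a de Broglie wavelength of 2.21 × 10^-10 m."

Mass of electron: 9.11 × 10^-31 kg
False

The claim is incorrect.

Using λ = h/(mv):
λ = (6.626 × 10^-34 J·s) / (9.11 × 10^-31 kg × 6.59 × 10^6 m/s)
λ = 1.10 × 10^-10 m

The actual wavelength differs from the claimed 2.21 × 10^-10 m.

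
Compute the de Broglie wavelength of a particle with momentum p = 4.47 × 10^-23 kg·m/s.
1.48 × 10^-11 m

Using the de Broglie relation λ = h/p:

λ = h/p
λ = (6.626 × 10^-34 J·s) / (4.47 × 10^-23 kg·m/s)
λ = 1.48 × 10^-11 m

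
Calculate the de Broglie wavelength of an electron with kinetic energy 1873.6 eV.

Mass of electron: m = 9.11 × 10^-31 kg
2.83 × 10^-11 m

Using λ = h/√(2mKE):

First convert KE to Joules: KE = 1873.6 eV = 3.002 × 10^-16 J

λ = h/√(2mKE)
λ = (6.626 × 10^-34 J·s) / √(2 × 9.11 × 10^-31 kg × 3.002 × 10^-16 J)
λ = 2.83 × 10^-11 m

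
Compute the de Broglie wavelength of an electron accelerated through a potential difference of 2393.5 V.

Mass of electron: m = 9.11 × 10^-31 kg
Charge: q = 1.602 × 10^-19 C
2.51 × 10^-11 m

When a particle is accelerated through voltage V, it gains kinetic energy KE = qV.

The de Broglie wavelength is then λ = h/√(2mqV):

λ = h/√(2mqV)
λ = (6.626 × 10^-34 J·s) / √(2 × 9.11 × 10^-31 kg × 1.602 × 10^-19 C × 2393.5 V)
λ = 2.51 × 10^-11 m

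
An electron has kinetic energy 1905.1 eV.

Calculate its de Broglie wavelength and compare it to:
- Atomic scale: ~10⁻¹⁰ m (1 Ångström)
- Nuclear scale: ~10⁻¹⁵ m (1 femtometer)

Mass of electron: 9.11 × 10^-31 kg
λ = 2.81 × 10^-11 m, which is between nuclear and atomic scales.

Using λ = h/√(2mKE):

KE = 1905.1 eV = 3.052 × 10^-16 J

λ = h/√(2mKE)
λ = (6.626 × 10^-34 J·s) / √(2 × 9.11 × 10^-31 kg × 3.052 × 10^-16 J)
λ = 2.81 × 10^-11 m

Comparison:
- Atomic scale (10⁻¹⁰ m): λ is 0.28× this size
- Nuclear scale (10⁻¹⁵ m): λ is 2.8e+04× this size

The wavelength is between nuclear and atomic scales.

This wavelength is appropriate for probing atomic structure but too large for nuclear physics experiments.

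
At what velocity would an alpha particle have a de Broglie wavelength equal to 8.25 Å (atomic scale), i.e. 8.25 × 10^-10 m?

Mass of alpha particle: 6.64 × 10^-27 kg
1.21 × 10^2 m/s

From λ = h/(mv), solve for v:

v = h/(mλ)
v = (6.626 × 10^-34 J·s) / (6.64 × 10^-27 kg × 8.25 × 10^-10 m)
v = 1.21 × 10^2 m/s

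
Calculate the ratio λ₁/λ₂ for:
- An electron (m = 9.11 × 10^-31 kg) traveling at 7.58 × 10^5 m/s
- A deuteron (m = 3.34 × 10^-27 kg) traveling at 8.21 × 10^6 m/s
λ₁/λ₂ = 3.97 × 10^4

Using λ = h/(mv):

λ₁ = h/(m₁v₁) = 9.60 × 10^-10 m
λ₂ = h/(m₂v₂) = 2.42 × 10^-14 m

Ratio λ₁/λ₂ = (m₂v₂)/(m₁v₁)
         = (3.34 × 10^-27 kg × 8.21 × 10^6 m/s) / (9.11 × 10^-31 kg × 7.58 × 10^5 m/s)
         = 3.97 × 10^4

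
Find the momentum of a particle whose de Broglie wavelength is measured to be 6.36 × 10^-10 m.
1.04 × 10^-24 kg·m/s

From the de Broglie relation λ = h/p, we solve for p:

p = h/λ
p = (6.626 × 10^-34 J·s) / (6.36 × 10^-10 m)
p = 1.04 × 10^-24 kg·m/s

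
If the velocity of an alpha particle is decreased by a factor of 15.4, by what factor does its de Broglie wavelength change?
The wavelength increases by a factor of 15.4.

From λ = h/(mv), the wavelength is inversely proportional to velocity:

λ ∝ 1/v

If v → v/15.4, then λ → 15.4λ

When velocity is decreased by a factor of 15.4, the wavelength increases by a factor of 15.4.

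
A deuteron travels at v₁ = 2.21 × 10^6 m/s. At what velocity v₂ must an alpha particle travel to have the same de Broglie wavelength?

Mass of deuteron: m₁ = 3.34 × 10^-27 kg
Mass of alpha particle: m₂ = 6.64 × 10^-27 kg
v₂ = 1.11 × 10^6 m/s

For equal de Broglie wavelengths: λ₁ = λ₂

h/(m₁v₁) = h/(m₂v₂)
m₁v₁ = m₂v₂
v₂ = v₁ · (m₁/m₂)

v₂ = 2.21 × 10^6 m/s × (3.34 × 10^-27 kg / 6.64 × 10^-27 kg)
v₂ = 1.11 × 10^6 m/s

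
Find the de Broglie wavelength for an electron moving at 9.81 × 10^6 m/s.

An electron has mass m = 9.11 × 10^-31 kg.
7.41 × 10^-11 m

Using the de Broglie relation λ = h/(mv):

λ = h/(mv)
λ = (6.626 × 10^-34 J·s) / (9.11 × 10^-31 kg × 9.81 × 10^6 m/s)
λ = 7.41 × 10^-11 m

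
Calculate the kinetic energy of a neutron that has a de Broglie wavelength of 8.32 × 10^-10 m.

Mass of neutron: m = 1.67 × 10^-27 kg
1.90 × 10^-22 J (or 1.19 × 10^-3 eV)

From λ = h/√(2mKE), we solve for KE:

λ² = h²/(2mKE)
KE = h²/(2mλ²)
KE = (6.626 × 10^-34 J·s)² / (2 × 1.67 × 10^-27 kg × (8.32 × 10^-10 m)²)
KE = 1.90 × 10^-22 J
KE = 1.19 × 10^-3 eV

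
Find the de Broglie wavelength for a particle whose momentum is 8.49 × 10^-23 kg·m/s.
7.80 × 10^-12 m

Using the de Broglie relation λ = h/p:

λ = h/p
λ = (6.626 × 10^-34 J·s) / (8.49 × 10^-23 kg·m/s)
λ = 7.80 × 10^-12 m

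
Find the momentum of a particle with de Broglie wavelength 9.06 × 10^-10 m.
7.31 × 10^-25 kg·m/s

From the de Broglie relation λ = h/p, we solve for p:

p = h/λ
p = (6.626 × 10^-34 J·s) / (9.06 × 10^-10 m)
p = 7.31 × 10^-25 kg·m/s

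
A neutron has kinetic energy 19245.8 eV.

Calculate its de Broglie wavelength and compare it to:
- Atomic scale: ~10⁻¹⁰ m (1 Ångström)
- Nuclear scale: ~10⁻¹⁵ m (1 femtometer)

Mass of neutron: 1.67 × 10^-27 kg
λ = 2.06 × 10^-13 m, which is between nuclear and atomic scales.

Using λ = h/√(2mKE):

KE = 19245.8 eV = 3.084 × 10^-15 J

λ = h/√(2mKE)
λ = (6.626 × 10^-34 J·s) / √(2 × 1.67 × 10^-27 kg × 3.084 × 10^-15 J)
λ = 2.06 × 10^-13 m

Comparison:
- Atomic scale (10⁻¹⁰ m): λ is 0.0021× this size
- Nuclear scale (10⁻¹⁵ m): λ is 2.1e+02× this size

The wavelength is between nuclear and atomic scales.

This wavelength is appropriate for probing atomic structure but too large for nuclear physics experiments.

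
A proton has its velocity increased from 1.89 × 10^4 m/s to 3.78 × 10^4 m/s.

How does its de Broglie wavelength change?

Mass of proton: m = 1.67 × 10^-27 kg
The wavelength decreases by a factor of 2.

Using λ = h/(mv):

Initial wavelength: λ₁ = h/(mv₁) = 2.10 × 10^-11 m
Final wavelength: λ₂ = h/(mv₂) = 1.05 × 10^-11 m

Since λ ∝ 1/v, when velocity increases by a factor of 2, the wavelength decreases by a factor of 2.

λ₂/λ₁ = v₁/v₂ = 1/2

The wavelength decreases by a factor of 2.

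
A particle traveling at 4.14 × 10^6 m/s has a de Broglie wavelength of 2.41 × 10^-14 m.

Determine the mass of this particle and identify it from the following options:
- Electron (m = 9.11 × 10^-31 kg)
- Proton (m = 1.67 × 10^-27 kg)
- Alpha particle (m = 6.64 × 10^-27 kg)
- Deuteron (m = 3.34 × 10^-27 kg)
The particle is an alpha particle.

From λ = h/(mv), solve for mass:

m = h/(λv)
m = (6.626 × 10^-34 J·s) / (2.41 × 10^-14 m × 4.14 × 10^6 m/s)
m = 6.64 × 10^-27 kg

Comparing with the listed masses, this is closest to an alpha particle.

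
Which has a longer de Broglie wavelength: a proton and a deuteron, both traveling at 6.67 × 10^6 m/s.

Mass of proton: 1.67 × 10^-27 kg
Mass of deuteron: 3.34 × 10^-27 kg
The proton has the longer wavelength.

Using λ = h/(mv), since both particles have the same velocity, the wavelength depends only on mass.

For proton: λ₁ = h/(m₁v) = 5.95 × 10^-14 m
For deuteron: λ₂ = h/(m₂v) = 2.97 × 10^-14 m

Since λ ∝ 1/m at constant velocity, the lighter particle has the longer wavelength.

The proton has the longer de Broglie wavelength.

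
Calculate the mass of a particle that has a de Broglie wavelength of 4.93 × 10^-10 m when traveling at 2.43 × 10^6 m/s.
5.53 × 10^-31 kg

From the de Broglie relation λ = h/(mv), we solve for m:

m = h/(λv)
m = (6.626 × 10^-34 J·s) / (4.93 × 10^-10 m × 2.43 × 10^6 m/s)
m = 5.53 × 10^-31 kg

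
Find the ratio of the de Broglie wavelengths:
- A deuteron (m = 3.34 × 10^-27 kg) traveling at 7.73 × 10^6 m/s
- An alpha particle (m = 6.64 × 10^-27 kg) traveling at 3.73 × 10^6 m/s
λ₁/λ₂ = 0.959

Using λ = h/(mv):

λ₁ = h/(m₁v₁) = 2.57 × 10^-14 m
λ₂ = h/(m₂v₂) = 2.68 × 10^-14 m

Ratio λ₁/λ₂ = (m₂v₂)/(m₁v₁)
         = (6.64 × 10^-27 kg × 3.73 × 10^6 m/s) / (3.34 × 10^-27 kg × 7.73 × 10^6 m/s)
         = 0.959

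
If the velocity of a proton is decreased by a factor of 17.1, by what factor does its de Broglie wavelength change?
The wavelength increases by a factor of 17.1.

From λ = h/(mv), the wavelength is inversely proportional to velocity:

λ ∝ 1/v

If v → v/17.1, then λ → 17.1λ

When velocity is decreased by a factor of 17.1, the wavelength increases by a factor of 17.1.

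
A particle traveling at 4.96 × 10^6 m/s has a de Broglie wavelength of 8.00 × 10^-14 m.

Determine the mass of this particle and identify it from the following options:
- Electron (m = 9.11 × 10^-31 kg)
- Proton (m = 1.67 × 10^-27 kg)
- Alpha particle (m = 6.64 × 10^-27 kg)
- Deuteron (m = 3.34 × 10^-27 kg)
The particle is a proton.

From λ = h/(mv), solve for mass:

m = h/(λv)
m = (6.626 × 10^-34 J·s) / (8.00 × 10^-14 m × 4.96 × 10^6 m/s)
m = 1.67 × 10^-27 kg

Comparing with the listed masses, this is closest to a proton.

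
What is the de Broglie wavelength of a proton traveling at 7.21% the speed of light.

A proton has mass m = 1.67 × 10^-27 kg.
1.84 × 10^-14 m

Using the de Broglie relation λ = h/(mv):

v = 7.21% × c = 2.162 × 10^7 m/s

λ = h/(mv)
λ = (6.626 × 10^-34 J·s) / (1.67 × 10^-27 kg × 2.162 × 10^7 m/s)
λ = 1.84 × 10^-14 m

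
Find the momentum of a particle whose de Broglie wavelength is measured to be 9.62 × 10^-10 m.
6.89 × 10^-25 kg·m/s

From the de Broglie relation λ = h/p, we solve for p:

p = h/λ
p = (6.626 × 10^-34 J·s) / (9.62 × 10^-10 m)
p = 6.89 × 10^-25 kg·m/s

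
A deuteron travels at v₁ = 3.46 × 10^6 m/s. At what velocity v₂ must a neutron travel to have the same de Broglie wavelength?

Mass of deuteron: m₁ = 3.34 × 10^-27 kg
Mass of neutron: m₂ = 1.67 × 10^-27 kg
v₂ = 6.92 × 10^6 m/s

For equal de Broglie wavelengths: λ₁ = λ₂

h/(m₁v₁) = h/(m₂v₂)
m₁v₁ = m₂v₂
v₂ = v₁ · (m₁/m₂)

v₂ = 3.46 × 10^6 m/s × (3.34 × 10^-27 kg / 1.67 × 10^-27 kg)
v₂ = 6.92 × 10^6 m/s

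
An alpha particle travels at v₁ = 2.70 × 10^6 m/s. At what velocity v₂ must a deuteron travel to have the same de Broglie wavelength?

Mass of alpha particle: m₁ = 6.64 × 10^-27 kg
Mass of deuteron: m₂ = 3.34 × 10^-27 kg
v₂ = 5.37 × 10^6 m/s

For equal de Broglie wavelengths: λ₁ = λ₂

h/(m₁v₁) = h/(m₂v₂)
m₁v₁ = m₂v₂
v₂ = v₁ · (m₁/m₂)

v₂ = 2.70 × 10^6 m/s × (6.64 × 10^-27 kg / 3.34 × 10^-27 kg)
v₂ = 5.37 × 10^6 m/s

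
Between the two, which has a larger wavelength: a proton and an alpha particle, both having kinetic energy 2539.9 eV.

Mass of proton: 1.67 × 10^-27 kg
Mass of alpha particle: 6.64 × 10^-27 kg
The proton has the longer wavelength.

Using λ = h/√(2mKE):

For proton: λ₁ = h/√(2m₁KE) = 5.68 × 10^-13 m
For alpha particle: λ₂ = h/√(2m₂KE) = 2.85 × 10^-13 m

Since λ ∝ 1/√m at constant kinetic energy, the lighter particle has the longer wavelength.

The proton has the longer de Broglie wavelength.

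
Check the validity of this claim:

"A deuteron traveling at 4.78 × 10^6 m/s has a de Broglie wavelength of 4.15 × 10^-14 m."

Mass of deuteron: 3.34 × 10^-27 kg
True

The claim is correct.

Using λ = h/(mv):
λ = (6.626 × 10^-34 J·s) / (3.34 × 10^-27 kg × 4.78 × 10^6 m/s)
λ = 4.15 × 10^-14 m

This matches the claimed value.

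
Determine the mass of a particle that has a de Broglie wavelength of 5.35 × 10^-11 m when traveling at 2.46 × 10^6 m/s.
5.03 × 10^-30 kg

From the de Broglie relation λ = h/(mv), we solve for m:

m = h/(λv)
m = (6.626 × 10^-34 J·s) / (5.35 × 10^-11 m × 2.46 × 10^6 m/s)
m = 5.03 × 10^-30 kg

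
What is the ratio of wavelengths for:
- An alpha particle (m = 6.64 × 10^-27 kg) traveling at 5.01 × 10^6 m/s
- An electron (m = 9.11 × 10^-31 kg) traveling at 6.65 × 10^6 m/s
λ₁/λ₂ = 1.82 × 10^-4

Using λ = h/(mv):

λ₁ = h/(m₁v₁) = 1.99 × 10^-14 m
λ₂ = h/(m₂v₂) = 1.09 × 10^-10 m

Ratio λ₁/λ₂ = (m₂v₂)/(m₁v₁)
         = (9.11 × 10^-31 kg × 6.65 × 10^6 m/s) / (6.64 × 10^-27 kg × 5.01 × 10^6 m/s)
         = 1.82 × 10^-4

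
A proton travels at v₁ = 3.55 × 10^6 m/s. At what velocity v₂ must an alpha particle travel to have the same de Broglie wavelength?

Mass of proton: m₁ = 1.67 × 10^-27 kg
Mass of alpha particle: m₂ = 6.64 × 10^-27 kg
v₂ = 8.93 × 10^5 m/s

For equal de Broglie wavelengths: λ₁ = λ₂

h/(m₁v₁) = h/(m₂v₂)
m₁v₁ = m₂v₂
v₂ = v₁ · (m₁/m₂)

v₂ = 3.55 × 10^6 m/s × (1.67 × 10^-27 kg / 6.64 × 10^-27 kg)
v₂ = 8.93 × 10^5 m/s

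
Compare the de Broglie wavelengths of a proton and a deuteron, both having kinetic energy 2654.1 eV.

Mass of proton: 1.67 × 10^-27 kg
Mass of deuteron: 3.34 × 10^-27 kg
The proton has the longer wavelength.

Using λ = h/√(2mKE):

For proton: λ₁ = h/√(2m₁KE) = 5.56 × 10^-13 m
For deuteron: λ₂ = h/√(2m₂KE) = 3.93 × 10^-13 m

Since λ ∝ 1/√m at constant kinetic energy, the lighter particle has the longer wavelength.

The proton has the longer de Broglie wavelength.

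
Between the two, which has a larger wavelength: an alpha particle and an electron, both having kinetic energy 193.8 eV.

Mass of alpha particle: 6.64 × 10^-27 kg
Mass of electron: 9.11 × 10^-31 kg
The electron has the longer wavelength.

Using λ = h/√(2mKE):

For alpha particle: λ₁ = h/√(2m₁KE) = 1.03 × 10^-12 m
For electron: λ₂ = h/√(2m₂KE) = 8.81 × 10^-11 m

Since λ ∝ 1/√m at constant kinetic energy, the lighter particle has the longer wavelength.

The electron has the longer de Broglie wavelength.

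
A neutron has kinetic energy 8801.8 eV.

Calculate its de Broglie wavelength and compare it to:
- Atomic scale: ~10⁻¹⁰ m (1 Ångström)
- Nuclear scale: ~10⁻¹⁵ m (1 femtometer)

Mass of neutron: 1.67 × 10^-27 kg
λ = 3.05 × 10^-13 m, which is between nuclear and atomic scales.

Using λ = h/√(2mKE):

KE = 8801.8 eV = 1.410 × 10^-15 J

λ = h/√(2mKE)
λ = (6.626 × 10^-34 J·s) / √(2 × 1.67 × 10^-27 kg × 1.410 × 10^-15 J)
λ = 3.05 × 10^-13 m

Comparison:
- Atomic scale (10⁻¹⁰ m): λ is 0.0031× this size
- Nuclear scale (10⁻¹⁵ m): λ is 3.1e+02× this size

The wavelength is between nuclear and atomic scales.

This wavelength is appropriate for probing atomic structure but too large for nuclear physics experiments.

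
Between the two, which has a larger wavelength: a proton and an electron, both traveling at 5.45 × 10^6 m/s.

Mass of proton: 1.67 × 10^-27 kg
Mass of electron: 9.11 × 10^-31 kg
The electron has the longer wavelength.

Using λ = h/(mv), since both particles have the same velocity, the wavelength depends only on mass.

For proton: λ₁ = h/(m₁v) = 7.28 × 10^-14 m
For electron: λ₂ = h/(m₂v) = 1.33 × 10^-10 m

Since λ ∝ 1/m at constant velocity, the lighter particle has the longer wavelength.

The electron has the longer de Broglie wavelength.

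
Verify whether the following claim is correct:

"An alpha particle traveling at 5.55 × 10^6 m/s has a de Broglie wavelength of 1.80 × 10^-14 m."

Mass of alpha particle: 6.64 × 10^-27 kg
True

The claim is correct.

Using λ = h/(mv):
λ = (6.626 × 10^-34 J·s) / (6.64 × 10^-27 kg × 5.55 × 10^6 m/s)
λ = 1.80 × 10^-14 m

This matches the claimed value.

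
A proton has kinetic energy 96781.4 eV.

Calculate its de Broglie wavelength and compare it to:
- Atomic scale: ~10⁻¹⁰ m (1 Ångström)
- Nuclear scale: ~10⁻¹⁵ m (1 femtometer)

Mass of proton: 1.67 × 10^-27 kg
λ = 9.21 × 10^-14 m, which is between nuclear and atomic scales.

Using λ = h/√(2mKE):

KE = 96781.4 eV = 1.551 × 10^-14 J

λ = h/√(2mKE)
λ = (6.626 × 10^-34 J·s) / √(2 × 1.67 × 10^-27 kg × 1.551 × 10^-14 J)
λ = 9.21 × 10^-14 m

Comparison:
- Atomic scale (10⁻¹⁰ m): λ is 0.00092× this size
- Nuclear scale (10⁻¹⁵ m): λ is 92× this size

The wavelength is between nuclear and atomic scales.

This wavelength is appropriate for probing atomic structure but too large for nuclear physics experiments.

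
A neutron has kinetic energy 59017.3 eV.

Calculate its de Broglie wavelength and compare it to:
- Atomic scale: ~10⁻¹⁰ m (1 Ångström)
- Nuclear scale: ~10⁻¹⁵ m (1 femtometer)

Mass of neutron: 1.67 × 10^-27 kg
λ = 1.18 × 10^-13 m, which is between nuclear and atomic scales.

Using λ = h/√(2mKE):

KE = 59017.3 eV = 9.456 × 10^-15 J

λ = h/√(2mKE)
λ = (6.626 × 10^-34 J·s) / √(2 × 1.67 × 10^-27 kg × 9.456 × 10^-15 J)
λ = 1.18 × 10^-13 m

Comparison:
- Atomic scale (10⁻¹⁰ m): λ is 0.0012× this size
- Nuclear scale (10⁻¹⁵ m): λ is 1.2e+02× this size

The wavelength is between nuclear and atomic scales.

This wavelength is appropriate for probing atomic structure but too large for nuclear physics experiments.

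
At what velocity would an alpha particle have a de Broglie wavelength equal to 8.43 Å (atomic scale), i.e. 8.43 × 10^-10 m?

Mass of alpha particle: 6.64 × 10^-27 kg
1.18 × 10^2 m/s

From λ = h/(mv), solve for v:

v = h/(mλ)
v = (6.626 × 10^-34 J·s) / (6.64 × 10^-27 kg × 8.43 × 10^-10 m)
v = 1.18 × 10^2 m/s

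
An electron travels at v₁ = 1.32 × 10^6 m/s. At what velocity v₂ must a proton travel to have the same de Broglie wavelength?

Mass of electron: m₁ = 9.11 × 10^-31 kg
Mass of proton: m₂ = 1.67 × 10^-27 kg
v₂ = 7.20 × 10^2 m/s

For equal de Broglie wavelengths: λ₁ = λ₂

h/(m₁v₁) = h/(m₂v₂)
m₁v₁ = m₂v₂
v₂ = v₁ · (m₁/m₂)

v₂ = 1.32 × 10^6 m/s × (9.11 × 10^-31 kg / 1.67 × 10^-27 kg)
v₂ = 7.20 × 10^2 m/s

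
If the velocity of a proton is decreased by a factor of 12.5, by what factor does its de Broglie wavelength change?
The wavelength increases by a factor of 12.5.

From λ = h/(mv), the wavelength is inversely proportional to velocity:

λ ∝ 1/v

If v → v/12.5, then λ → 12.5λ

When velocity is decreased by a factor of 12.5, the wavelength increases by a factor of 12.5.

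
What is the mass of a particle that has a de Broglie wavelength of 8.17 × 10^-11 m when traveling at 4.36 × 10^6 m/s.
1.86 × 10^-30 kg

From the de Broglie relation λ = h/(mv), we solve for m:

m = h/(λv)
m = (6.626 × 10^-34 J·s) / (8.17 × 10^-11 m × 4.36 × 10^6 m/s)
m = 1.86 × 10^-30 kg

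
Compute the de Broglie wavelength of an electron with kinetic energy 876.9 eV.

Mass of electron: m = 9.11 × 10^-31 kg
4.14 × 10^-11 m

Using λ = h/√(2mKE):

First convert KE to Joules: KE = 876.9 eV = 1.405 × 10^-16 J

λ = h/√(2mKE)
λ = (6.626 × 10^-34 J·s) / √(2 × 9.11 × 10^-31 kg × 1.405 × 10^-16 J)
λ = 4.14 × 10^-11 m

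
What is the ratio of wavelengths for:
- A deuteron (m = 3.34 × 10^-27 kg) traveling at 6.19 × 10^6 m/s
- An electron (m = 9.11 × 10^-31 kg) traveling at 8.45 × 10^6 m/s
λ₁/λ₂ = 3.72 × 10^-4

Using λ = h/(mv):

λ₁ = h/(m₁v₁) = 3.20 × 10^-14 m
λ₂ = h/(m₂v₂) = 8.61 × 10^-11 m

Ratio λ₁/λ₂ = (m₂v₂)/(m₁v₁)
         = (9.11 × 10^-31 kg × 8.45 × 10^6 m/s) / (3.34 × 10^-27 kg × 6.19 × 10^6 m/s)
         = 3.72 × 10^-4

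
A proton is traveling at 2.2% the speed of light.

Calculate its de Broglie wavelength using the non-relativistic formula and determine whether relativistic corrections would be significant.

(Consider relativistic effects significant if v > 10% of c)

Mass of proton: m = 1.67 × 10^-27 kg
No, relativistic corrections are not needed.

Using the non-relativistic de Broglie formula λ = h/(mv):

v = 2.2% × c = 6.595 × 10^6 m/s

λ = h/(mv)
λ = (6.626 × 10^-34 J·s) / (1.67 × 10^-27 kg × 6.595 × 10^6 m/s)
λ = 6.02 × 10^-14 m

Since v = 2.2% of c < 10% of c, relativistic corrections are NOT significant and this non-relativistic result is a good approximation.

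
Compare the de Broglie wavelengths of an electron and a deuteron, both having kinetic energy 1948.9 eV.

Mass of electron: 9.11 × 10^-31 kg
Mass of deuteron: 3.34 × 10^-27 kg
The electron has the longer wavelength.

Using λ = h/√(2mKE):

For electron: λ₁ = h/√(2m₁KE) = 2.78 × 10^-11 m
For deuteron: λ₂ = h/√(2m₂KE) = 4.59 × 10^-13 m

Since λ ∝ 1/√m at constant kinetic energy, the lighter particle has the longer wavelength.

The electron has the longer de Broglie wavelength.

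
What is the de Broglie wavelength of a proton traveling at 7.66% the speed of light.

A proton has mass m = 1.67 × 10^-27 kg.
1.73 × 10^-14 m

Using the de Broglie relation λ = h/(mv):

v = 7.66% × c = 2.296 × 10^7 m/s

λ = h/(mv)
λ = (6.626 × 10^-34 J·s) / (1.67 × 10^-27 kg × 2.296 × 10^7 m/s)
λ = 1.73 × 10^-14 m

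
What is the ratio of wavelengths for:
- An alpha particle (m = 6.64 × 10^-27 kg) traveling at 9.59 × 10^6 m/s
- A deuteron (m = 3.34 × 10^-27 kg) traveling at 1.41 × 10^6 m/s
λ₁/λ₂ = 0.0740

Using λ = h/(mv):

λ₁ = h/(m₁v₁) = 1.04 × 10^-14 m
λ₂ = h/(m₂v₂) = 1.41 × 10^-13 m

Ratio λ₁/λ₂ = (m₂v₂)/(m₁v₁)
         = (3.34 × 10^-27 kg × 1.41 × 10^6 m/s) / (6.64 × 10^-27 kg × 9.59 × 10^6 m/s)
         = 0.0740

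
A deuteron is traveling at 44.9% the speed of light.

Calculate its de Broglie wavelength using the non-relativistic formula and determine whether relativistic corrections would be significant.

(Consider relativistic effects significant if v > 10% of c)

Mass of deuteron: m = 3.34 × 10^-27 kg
Yes, relativistic corrections are needed.

Using the non-relativistic de Broglie formula λ = h/(mv):

v = 44.9% × c = 1.346 × 10^8 m/s

λ = h/(mv)
λ = (6.626 × 10^-34 J·s) / (3.34 × 10^-27 kg × 1.346 × 10^8 m/s)
λ = 1.47 × 10^-15 m

Since v = 44.9% of c > 10% of c, relativistic corrections ARE significant and the actual wavelength would differ from this non-relativistic estimate.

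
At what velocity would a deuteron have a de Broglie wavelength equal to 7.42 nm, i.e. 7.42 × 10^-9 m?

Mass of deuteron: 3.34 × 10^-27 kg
2.67 × 10^1 m/s

From λ = h/(mv), solve for v:

v = h/(mλ)
v = (6.626 × 10^-34 J·s) / (3.34 × 10^-27 kg × 7.42 × 10^-9 m)
v = 2.67 × 10^1 m/s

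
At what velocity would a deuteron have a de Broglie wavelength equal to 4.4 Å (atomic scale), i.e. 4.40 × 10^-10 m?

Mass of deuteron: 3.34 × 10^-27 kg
4.51 × 10^2 m/s

From λ = h/(mv), solve for v:

v = h/(mλ)
v = (6.626 × 10^-34 J·s) / (3.34 × 10^-27 kg × 4.40 × 10^-10 m)
v = 4.51 × 10^2 m/s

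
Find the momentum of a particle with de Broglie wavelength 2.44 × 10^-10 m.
2.72 × 10^-24 kg·m/s

From the de Broglie relation λ = h/p, we solve for p:

p = h/λ
p = (6.626 × 10^-34 J·s) / (2.44 × 10^-10 m)
p = 2.72 × 10^-24 kg·m/s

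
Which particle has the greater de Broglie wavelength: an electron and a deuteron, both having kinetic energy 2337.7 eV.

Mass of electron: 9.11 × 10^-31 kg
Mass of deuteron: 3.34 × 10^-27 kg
The electron has the longer wavelength.

Using λ = h/√(2mKE):

For electron: λ₁ = h/√(2m₁KE) = 2.54 × 10^-11 m
For deuteron: λ₂ = h/√(2m₂KE) = 4.19 × 10^-13 m

Since λ ∝ 1/√m at constant kinetic energy, the lighter particle has the longer wavelength.

The electron has the longer de Broglie wavelength.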